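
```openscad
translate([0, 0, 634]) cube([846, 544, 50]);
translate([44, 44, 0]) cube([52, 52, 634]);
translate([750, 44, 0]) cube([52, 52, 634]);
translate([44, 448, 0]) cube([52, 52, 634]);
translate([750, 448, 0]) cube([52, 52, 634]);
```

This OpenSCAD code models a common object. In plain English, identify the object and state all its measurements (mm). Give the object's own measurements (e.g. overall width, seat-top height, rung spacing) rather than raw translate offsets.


A rectangular dining table. The top is 846×544×50 mm with its upper surface at z = 684 mm. It stands on four 52×52 mm square legs, each inset 44 mm from the nearest pair of top edges, running from the floor to the underside of the top.


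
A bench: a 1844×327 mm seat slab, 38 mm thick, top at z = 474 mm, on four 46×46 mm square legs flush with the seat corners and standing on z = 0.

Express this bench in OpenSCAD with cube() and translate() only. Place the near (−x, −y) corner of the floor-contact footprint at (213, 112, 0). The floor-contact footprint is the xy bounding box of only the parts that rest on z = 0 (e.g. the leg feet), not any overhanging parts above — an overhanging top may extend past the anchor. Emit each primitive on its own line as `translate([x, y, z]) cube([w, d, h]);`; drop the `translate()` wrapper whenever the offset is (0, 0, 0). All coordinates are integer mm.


// leg_h = 474 − 38 = 436
translate([213, 112, 436]) cube([1844, 327, 38]);
translate([213, 112, 0]) cube([46, 46, 436]);
translate([213, 393, 0]) cube([46, 46, 436]);
translate([2011, 112, 0]) cube([46, 46, 436]);
translate([2011, 393, 0]) cube([46, 46, 436]);


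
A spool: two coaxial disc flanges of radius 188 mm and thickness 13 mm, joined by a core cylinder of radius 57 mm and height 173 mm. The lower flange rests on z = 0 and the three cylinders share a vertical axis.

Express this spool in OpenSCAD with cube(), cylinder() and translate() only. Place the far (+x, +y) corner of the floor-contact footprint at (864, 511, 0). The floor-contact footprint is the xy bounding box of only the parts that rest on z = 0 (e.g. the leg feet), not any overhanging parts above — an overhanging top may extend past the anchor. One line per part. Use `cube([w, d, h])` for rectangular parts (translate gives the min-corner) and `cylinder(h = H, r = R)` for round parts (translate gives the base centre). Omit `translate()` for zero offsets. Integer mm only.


translate([676, 323, 0]) cylinder(h = 13, r = 188);
translate([676, 323, 13]) cylinder(h = 173, r = 57);
translate([676, 323, 186]) cylinder(h = 13, r = 188);


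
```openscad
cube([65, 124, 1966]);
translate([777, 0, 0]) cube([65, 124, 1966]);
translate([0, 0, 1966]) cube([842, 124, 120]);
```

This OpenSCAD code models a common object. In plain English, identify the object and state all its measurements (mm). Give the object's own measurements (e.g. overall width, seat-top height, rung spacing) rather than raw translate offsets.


A door frame. The clear opening is 712 mm wide and 1966 mm high. Two 65 mm wide jambs, 124 mm deep, stand either side of the opening from the floor to the top of the opening. A 120 mm thick head sits across the top of both jambs, spanning the full outside width of the frame.


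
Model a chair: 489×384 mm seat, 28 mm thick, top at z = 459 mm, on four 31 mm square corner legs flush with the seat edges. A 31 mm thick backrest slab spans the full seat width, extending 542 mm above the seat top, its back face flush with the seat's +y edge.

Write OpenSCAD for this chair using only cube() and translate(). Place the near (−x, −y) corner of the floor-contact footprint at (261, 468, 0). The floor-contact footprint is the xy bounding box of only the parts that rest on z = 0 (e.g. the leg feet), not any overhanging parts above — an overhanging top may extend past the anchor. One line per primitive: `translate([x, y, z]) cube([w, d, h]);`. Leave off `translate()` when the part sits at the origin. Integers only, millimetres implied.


translate([261, 468, 431]) cube([489, 384, 28]);
translate([261, 468, 0]) cube([31, 31, 431]);
translate([719, 468, 0]) cube([31, 31, 431]);
translate([261, 821, 0]) cube([31, 31, 431]);
translate([719, 821, 0]) cube([31, 31, 431]);
translate([261, 821, 459]) cube([489, 31, 542]);


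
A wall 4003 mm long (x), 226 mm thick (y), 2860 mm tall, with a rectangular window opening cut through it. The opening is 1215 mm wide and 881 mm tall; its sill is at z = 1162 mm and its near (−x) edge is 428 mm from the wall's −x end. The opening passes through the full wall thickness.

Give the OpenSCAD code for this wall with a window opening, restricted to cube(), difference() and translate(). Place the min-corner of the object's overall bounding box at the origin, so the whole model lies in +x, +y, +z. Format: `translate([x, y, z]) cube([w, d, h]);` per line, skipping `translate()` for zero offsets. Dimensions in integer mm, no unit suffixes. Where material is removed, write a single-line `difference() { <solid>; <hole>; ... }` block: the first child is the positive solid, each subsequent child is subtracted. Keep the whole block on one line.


difference() { cube([4003, 226, 2860]); translate([428, 0, 1162]) cube([1215, 226, 881]); }


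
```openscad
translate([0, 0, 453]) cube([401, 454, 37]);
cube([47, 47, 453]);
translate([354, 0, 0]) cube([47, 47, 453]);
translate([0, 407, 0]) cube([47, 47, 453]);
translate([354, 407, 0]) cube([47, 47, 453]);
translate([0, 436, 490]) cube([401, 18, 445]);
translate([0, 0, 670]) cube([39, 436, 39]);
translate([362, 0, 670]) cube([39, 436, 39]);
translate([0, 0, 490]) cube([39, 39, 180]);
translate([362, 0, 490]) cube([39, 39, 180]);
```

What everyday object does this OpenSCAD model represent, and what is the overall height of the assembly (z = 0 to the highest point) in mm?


A chair. The overall height is 935 mm.

A slab on four corner posts with a tall panel at the back — a chair. The seat slab sits at z = 453 with thickness 37, and the 445 mm backrest starts at the seat top, so the overall height is 453 + 37 + 445 = 935 mm.


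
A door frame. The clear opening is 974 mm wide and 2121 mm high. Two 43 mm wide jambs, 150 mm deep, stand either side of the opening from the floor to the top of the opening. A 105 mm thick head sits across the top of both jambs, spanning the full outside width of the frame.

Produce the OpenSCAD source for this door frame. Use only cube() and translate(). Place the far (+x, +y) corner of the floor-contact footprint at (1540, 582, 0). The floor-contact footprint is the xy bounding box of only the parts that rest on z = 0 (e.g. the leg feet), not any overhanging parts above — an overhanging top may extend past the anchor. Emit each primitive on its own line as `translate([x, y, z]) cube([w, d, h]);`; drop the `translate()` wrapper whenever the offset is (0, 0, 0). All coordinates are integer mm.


translate([480, 432, 0]) cube([43, 150, 2121]);
translate([1497, 432, 0]) cube([43, 150, 2121]);
translate([480, 432, 2121]) cube([1060, 150, 105]);


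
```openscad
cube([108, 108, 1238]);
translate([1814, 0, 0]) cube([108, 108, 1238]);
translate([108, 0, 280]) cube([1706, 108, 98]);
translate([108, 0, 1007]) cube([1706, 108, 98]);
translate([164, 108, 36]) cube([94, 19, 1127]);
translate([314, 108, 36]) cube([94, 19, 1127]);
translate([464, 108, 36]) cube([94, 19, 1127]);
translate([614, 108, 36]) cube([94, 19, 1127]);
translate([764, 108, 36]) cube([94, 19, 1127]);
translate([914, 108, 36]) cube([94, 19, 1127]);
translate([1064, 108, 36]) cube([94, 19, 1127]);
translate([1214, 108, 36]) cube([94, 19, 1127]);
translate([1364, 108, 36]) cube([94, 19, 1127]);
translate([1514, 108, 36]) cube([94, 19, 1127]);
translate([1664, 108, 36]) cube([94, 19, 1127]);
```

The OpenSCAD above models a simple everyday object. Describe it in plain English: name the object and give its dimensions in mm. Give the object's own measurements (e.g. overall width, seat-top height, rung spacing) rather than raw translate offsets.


A fence section. Two 108×108 mm posts, 1238 mm tall, stand on the floor with a clear span of 1706 mm between their inner faces. Two horizontal rails of 108×98 mm section span the gap between the posts with their undersides at z = 280 mm and z = 1007 mm, flush with the posts' −y face. 11 pickets, each 94 mm wide, 19 mm thick and 1127 mm tall, are fixed to the +y face of the rails with their bottoms at z = 36 mm, spaced across the span with a 56 mm gap after the −x post and between neighbouring pickets and before the +x post.


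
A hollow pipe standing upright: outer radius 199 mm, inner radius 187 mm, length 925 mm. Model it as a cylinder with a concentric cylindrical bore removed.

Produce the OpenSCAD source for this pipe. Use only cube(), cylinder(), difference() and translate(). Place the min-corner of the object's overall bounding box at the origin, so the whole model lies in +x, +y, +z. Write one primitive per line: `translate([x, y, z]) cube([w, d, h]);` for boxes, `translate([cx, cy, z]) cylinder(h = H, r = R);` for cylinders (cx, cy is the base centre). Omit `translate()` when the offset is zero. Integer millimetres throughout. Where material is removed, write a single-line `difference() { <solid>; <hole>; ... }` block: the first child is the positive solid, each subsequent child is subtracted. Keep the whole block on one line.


difference() { translate([199, 199, 0]) cylinder(h = 925, r = 199); translate([199, 199, 0]) cylinder(h = 925, r = 187); }


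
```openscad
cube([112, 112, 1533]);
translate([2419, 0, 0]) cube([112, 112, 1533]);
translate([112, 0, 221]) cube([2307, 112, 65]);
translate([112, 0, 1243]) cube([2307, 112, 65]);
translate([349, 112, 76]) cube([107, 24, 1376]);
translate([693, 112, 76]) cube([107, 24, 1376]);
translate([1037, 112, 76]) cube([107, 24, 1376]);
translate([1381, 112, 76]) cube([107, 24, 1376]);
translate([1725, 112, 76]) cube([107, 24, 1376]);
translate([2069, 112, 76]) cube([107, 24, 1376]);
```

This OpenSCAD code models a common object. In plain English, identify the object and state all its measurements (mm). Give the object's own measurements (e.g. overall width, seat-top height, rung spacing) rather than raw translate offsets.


A fence section. Two 112×112 mm posts, 1533 mm tall, stand on the floor with a clear span of 2307 mm between their inner faces. Two horizontal rails of 112×65 mm section span the gap between the posts with their undersides at z = 221 mm and z = 1243 mm, flush with the posts' −y face. 6 pickets, each 107 mm wide, 24 mm thick and 1376 mm tall, are fixed to the +y face of the rails with their bottoms at z = 76 mm, spaced across the span with a 237 mm gap after the −x post and between neighbouring pickets, with 243 mm left before the +x post.


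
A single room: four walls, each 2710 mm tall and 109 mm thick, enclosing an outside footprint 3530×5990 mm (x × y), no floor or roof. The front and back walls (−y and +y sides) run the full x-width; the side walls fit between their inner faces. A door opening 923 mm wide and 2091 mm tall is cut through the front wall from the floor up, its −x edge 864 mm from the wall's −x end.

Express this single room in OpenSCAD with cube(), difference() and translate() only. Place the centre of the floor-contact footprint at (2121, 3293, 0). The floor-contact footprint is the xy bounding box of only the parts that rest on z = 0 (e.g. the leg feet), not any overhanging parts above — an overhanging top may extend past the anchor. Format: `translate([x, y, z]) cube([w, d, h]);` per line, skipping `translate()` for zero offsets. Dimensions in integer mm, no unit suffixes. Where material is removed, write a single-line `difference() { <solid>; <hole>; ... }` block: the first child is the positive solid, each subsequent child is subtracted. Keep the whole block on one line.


difference() { translate([356, 298, 0]) cube([3530, 109, 2710]); translate([1220, 298, 0]) cube([923, 109, 2091]); }
translate([356, 6179, 0]) cube([3530, 109, 2710]);
translate([356, 407, 0]) cube([109, 5772, 2710]);
translate([3777, 407, 0]) cube([109, 5772, 2710]);


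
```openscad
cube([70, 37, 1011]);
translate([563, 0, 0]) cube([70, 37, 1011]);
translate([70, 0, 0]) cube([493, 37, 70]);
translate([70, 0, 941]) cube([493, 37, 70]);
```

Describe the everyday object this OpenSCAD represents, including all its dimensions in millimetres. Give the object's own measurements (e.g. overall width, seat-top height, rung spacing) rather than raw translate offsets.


A rectangular picture frame lying in the x–z plane (depth along y). The opening is 493 mm wide (x) by 871 mm tall (z), surrounded by a border 70 mm wide on all four sides. The frame is 37 mm deep and is made of two full-height vertical stiles with two horizontal rails fitted between them.


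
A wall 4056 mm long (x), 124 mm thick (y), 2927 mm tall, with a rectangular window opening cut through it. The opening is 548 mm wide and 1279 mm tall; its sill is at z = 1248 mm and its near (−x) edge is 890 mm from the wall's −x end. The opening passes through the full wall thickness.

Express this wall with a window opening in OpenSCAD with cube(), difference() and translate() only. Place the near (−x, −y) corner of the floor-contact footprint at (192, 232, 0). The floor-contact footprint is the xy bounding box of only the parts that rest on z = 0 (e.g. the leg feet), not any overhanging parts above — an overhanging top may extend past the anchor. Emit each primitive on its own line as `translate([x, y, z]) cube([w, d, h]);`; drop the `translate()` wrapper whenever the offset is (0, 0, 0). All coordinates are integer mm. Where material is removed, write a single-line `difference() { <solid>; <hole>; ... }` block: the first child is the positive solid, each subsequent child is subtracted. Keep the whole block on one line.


difference() { translate([192, 232, 0]) cube([4056, 124, 2927]); translate([1082, 232, 1248]) cube([548, 124, 1279]); }


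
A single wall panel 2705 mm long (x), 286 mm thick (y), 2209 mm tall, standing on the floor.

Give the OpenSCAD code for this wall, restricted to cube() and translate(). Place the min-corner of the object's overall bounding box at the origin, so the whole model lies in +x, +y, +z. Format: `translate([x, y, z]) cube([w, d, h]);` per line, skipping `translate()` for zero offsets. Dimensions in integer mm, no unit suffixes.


cube([2705, 286, 2209]);


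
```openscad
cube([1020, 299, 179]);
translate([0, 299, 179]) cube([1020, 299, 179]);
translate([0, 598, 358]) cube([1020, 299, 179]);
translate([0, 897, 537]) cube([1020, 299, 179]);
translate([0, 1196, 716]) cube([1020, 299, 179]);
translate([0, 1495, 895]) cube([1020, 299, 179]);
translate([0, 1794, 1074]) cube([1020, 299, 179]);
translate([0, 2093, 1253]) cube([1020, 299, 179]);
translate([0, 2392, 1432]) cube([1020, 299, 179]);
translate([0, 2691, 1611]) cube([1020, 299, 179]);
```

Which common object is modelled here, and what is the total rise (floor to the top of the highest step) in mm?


A staircase. The total rise is 1790 mm.

10 identical blocks, each offset up and back from the previous — a staircase. Each step is 179 mm tall and there are 10 of them, so the total rise is 10 × 179 = 1790 mm.


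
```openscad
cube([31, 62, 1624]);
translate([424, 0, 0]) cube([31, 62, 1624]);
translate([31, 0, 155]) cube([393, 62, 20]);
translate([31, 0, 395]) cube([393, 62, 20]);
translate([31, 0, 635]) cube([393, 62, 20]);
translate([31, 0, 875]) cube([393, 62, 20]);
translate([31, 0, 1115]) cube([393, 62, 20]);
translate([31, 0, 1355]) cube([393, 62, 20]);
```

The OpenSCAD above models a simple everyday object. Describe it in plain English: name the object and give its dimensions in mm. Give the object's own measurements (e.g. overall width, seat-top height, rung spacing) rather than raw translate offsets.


A straight ladder. Two 31×62 mm vertical rails, 1624 mm tall, stand 455 mm apart (outside-to-outside) with their front faces coplanar on the −y side. 6 rungs, each 62 mm deep and 20 mm tall, span between the inner faces of the rails, front faces flush with the rails. The lowest rung's underside is at z = 155 mm and rungs are spaced 240 mm apart (underside to underside).


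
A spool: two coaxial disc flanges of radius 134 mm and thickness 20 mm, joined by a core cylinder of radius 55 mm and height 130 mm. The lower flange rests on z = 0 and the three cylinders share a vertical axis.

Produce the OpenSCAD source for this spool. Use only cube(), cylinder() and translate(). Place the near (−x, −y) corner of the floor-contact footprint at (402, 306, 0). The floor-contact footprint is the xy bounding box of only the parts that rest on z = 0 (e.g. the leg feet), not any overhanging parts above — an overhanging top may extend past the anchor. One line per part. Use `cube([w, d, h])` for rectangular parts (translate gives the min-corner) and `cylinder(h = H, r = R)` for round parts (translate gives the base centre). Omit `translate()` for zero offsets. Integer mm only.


translate([536, 440, 0]) cylinder(h = 20, r = 134);
translate([536, 440, 20]) cylinder(h = 130, r = 55);
translate([536, 440, 150]) cylinder(h = 20, r = 134);


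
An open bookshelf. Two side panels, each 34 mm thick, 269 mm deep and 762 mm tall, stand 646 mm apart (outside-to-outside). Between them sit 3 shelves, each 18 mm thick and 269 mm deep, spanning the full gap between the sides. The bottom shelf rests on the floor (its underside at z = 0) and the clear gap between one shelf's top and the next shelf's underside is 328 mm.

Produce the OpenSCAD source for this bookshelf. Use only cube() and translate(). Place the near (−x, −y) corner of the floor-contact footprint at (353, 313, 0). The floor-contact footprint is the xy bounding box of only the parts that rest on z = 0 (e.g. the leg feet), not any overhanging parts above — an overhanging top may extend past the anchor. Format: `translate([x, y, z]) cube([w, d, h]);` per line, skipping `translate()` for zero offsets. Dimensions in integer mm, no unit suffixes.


translate([353, 313, 0]) cube([34, 269, 762]);
translate([965, 313, 0]) cube([34, 269, 762]);
translate([387, 313, 0]) cube([578, 269, 18]);
translate([387, 313, 346]) cube([578, 269, 18]);
translate([387, 313, 692]) cube([578, 269, 18]);


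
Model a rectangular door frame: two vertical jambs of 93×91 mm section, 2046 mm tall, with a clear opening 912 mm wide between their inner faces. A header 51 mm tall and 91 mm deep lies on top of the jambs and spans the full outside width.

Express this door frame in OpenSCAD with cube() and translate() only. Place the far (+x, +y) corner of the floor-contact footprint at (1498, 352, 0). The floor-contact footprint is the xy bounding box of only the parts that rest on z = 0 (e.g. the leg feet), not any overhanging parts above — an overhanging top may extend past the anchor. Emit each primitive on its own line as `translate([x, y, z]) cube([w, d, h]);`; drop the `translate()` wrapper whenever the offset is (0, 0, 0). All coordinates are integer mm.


translate([400, 261, 0]) cube([93, 91, 2046]);
translate([1405, 261, 0]) cube([93, 91, 2046]);
translate([400, 261, 2046]) cube([1098, 91, 51]);


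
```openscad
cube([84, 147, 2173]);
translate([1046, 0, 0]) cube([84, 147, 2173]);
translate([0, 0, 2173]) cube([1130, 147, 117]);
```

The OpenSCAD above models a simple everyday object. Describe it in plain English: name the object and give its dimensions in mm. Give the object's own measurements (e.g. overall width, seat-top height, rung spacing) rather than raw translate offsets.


A door frame. The clear opening is 962 mm wide and 2173 mm high. Two 84 mm wide jambs, 147 mm deep, stand either side of the opening from the floor to the top of the opening. A 117 mm thick head sits across the top of both jambs, spanning the full outside width of the frame.


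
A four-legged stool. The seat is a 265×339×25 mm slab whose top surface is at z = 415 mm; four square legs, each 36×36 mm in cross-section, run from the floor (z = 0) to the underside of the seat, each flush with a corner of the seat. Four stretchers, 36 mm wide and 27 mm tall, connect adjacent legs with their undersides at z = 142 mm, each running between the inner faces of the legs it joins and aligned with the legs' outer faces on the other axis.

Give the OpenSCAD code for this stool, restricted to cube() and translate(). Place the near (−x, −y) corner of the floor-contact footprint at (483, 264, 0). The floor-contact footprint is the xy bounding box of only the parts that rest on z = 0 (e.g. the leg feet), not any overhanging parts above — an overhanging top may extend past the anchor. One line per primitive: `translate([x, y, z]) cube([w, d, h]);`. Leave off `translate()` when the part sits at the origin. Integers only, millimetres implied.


translate([483, 264, 390]) cube([265, 339, 25]);
translate([483, 264, 0]) cube([36, 36, 390]);
translate([712, 264, 0]) cube([36, 36, 390]);
translate([483, 567, 0]) cube([36, 36, 390]);
translate([712, 567, 0]) cube([36, 36, 390]);
translate([519, 264, 142]) cube([193, 36, 27]);
translate([519, 567, 142]) cube([193, 36, 27]);
translate([483, 300, 142]) cube([36, 267, 27]);
translate([712, 300, 142]) cube([36, 267, 27]);


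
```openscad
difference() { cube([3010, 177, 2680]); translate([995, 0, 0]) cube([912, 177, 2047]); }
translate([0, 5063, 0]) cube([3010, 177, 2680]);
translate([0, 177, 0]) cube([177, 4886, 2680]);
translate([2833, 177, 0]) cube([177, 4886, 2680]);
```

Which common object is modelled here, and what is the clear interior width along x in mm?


A single room. The interior width is 2656 mm.

Four walls enclosing a rectangle with a door in the front wall — a room. Outside width 3010 minus two 177 mm walls gives 2656 mm.


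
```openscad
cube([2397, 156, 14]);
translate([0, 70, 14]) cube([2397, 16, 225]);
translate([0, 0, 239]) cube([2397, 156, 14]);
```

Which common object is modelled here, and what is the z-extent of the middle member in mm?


An I-beam. The web height is 225 mm.

Two wide flanges with a thin centred web — an I-beam. Overall 253 mm minus two 14 mm flanges gives a web of 253 − 2·14 = 225 mm.


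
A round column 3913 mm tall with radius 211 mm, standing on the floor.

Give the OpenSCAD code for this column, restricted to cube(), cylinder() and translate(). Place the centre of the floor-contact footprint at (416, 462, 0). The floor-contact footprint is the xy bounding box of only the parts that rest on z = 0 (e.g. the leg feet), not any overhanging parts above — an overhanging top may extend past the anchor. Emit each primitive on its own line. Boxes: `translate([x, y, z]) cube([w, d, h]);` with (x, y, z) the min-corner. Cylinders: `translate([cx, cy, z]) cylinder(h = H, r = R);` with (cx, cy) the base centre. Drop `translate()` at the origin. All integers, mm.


translate([416, 462, 0]) cylinder(h = 3913, r = 211);


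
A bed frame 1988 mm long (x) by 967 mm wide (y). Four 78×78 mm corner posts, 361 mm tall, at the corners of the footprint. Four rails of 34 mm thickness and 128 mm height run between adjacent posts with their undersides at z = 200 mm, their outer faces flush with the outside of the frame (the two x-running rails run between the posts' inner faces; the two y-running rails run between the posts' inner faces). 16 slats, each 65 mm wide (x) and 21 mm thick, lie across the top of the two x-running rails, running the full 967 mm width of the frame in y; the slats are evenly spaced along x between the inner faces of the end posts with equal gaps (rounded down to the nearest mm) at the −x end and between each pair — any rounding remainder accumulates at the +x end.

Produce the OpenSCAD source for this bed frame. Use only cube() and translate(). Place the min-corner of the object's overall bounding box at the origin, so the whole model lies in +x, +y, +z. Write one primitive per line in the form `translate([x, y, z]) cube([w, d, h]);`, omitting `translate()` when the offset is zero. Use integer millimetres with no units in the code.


// slat z = rail_z + rail_h = 200 + 128 = 328
// slat gap = ⌊(1832 − 16·65) / 17⌋ = 46
cube([78, 78, 361]);
translate([0, 889, 0]) cube([78, 78, 361]);
translate([1910, 0, 0]) cube([78, 78, 361]);
translate([1910, 889, 0]) cube([78, 78, 361]);
translate([78, 0, 200]) cube([1832, 34, 128]);
translate([78, 933, 200]) cube([1832, 34, 128]);
translate([0, 78, 200]) cube([34, 811, 128]);
translate([1954, 78, 200]) cube([34, 811, 128]);
translate([124, 0, 328]) cube([65, 967, 21]);
translate([235, 0, 328]) cube([65, 967, 21]);
translate([346, 0, 328]) cube([65, 967, 21]);
translate([457, 0, 328]) cube([65, 967, 21]);
translate([568, 0, 328]) cube([65, 967, 21]);
translate([679, 0, 328]) cube([65, 967, 21]);
translate([790, 0, 328]) cube([65, 967, 21]);
translate([901, 0, 328]) cube([65, 967, 21]);
translate([1012, 0, 328]) cube([65, 967, 21]);
translate([1123, 0, 328]) cube([65, 967, 21]);
translate([1234, 0, 328]) cube([65, 967, 21]);
translate([1345, 0, 328]) cube([65, 967, 21]);
translate([1456, 0, 328]) cube([65, 967, 21]);
translate([1567, 0, 328]) cube([65, 967, 21]);
translate([1678, 0, 328]) cube([65, 967, 21]);
translate([1789, 0, 328]) cube([65, 967, 21]);


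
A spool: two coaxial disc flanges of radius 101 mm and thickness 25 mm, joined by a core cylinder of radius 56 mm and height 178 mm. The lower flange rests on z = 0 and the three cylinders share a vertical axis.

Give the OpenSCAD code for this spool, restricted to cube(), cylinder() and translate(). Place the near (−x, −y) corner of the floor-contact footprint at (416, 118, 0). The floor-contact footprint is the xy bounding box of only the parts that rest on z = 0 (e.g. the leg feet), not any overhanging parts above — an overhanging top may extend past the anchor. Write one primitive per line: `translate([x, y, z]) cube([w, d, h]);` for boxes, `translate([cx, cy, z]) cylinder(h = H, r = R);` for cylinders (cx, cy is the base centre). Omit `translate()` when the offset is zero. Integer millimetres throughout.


translate([517, 219, 0]) cylinder(h = 25, r = 101);
translate([517, 219, 25]) cylinder(h = 178, r = 56);
translate([517, 219, 203]) cylinder(h = 25, r = 101);


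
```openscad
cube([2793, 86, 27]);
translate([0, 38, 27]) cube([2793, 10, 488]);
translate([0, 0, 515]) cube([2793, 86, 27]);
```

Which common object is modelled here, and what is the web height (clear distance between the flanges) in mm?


An I-beam. The web height is 488 mm.

Two wide flanges with a thin centred web — an I-beam. Overall 542 mm minus two 27 mm flanges gives a web of 542 − 2·27 = 488 mm.


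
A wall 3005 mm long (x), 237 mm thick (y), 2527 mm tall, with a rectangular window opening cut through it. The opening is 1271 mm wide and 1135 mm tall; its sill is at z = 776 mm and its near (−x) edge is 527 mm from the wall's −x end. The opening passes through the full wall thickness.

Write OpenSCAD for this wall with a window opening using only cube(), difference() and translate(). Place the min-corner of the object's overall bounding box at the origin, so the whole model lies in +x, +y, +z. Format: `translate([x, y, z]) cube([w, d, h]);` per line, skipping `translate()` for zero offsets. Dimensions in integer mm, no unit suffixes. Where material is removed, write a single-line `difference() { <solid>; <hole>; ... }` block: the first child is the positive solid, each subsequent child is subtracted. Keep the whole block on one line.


difference() { cube([3005, 237, 2527]); translate([527, 0, 776]) cube([1271, 237, 1135]); }


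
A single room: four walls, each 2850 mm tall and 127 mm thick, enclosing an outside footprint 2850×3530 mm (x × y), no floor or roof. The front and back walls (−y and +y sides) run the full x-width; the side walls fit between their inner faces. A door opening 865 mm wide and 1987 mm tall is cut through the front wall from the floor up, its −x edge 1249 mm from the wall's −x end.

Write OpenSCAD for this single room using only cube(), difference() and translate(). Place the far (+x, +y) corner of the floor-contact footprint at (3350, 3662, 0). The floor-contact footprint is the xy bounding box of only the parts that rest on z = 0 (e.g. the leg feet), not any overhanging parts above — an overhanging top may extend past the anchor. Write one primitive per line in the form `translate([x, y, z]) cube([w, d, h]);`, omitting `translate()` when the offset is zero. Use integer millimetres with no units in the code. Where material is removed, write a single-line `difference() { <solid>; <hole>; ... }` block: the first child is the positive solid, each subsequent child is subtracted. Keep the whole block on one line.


difference() { translate([500, 132, 0]) cube([2850, 127, 2850]); translate([1749, 132, 0]) cube([865, 127, 1987]); }
translate([500, 3535, 0]) cube([2850, 127, 2850]);
translate([500, 259, 0]) cube([127, 3276, 2850]);
translate([3223, 259, 0]) cube([127, 3276, 2850]);


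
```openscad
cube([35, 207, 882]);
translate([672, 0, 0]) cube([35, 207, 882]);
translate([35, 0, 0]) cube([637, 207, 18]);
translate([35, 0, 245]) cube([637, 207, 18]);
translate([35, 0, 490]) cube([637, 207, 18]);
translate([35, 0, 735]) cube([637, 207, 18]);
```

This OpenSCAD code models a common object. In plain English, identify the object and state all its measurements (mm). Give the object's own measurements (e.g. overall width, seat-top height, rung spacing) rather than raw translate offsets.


An open bookshelf. Two side panels, each 35 mm thick, 207 mm deep and 882 mm tall, stand 707 mm apart (outside-to-outside). Between them sit 4 shelves, each 18 mm thick and 207 mm deep, spanning the full gap between the sides. The bottom shelf rests on the floor (its underside at z = 0) and the clear gap between one shelf's top and the next shelf's underside is 227 mm.


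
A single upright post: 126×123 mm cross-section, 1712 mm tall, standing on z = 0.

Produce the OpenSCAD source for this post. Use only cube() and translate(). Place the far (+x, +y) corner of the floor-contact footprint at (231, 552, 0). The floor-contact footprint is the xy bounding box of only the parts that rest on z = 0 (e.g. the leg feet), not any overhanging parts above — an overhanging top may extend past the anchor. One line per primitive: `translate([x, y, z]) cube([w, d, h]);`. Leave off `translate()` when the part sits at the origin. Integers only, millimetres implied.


translate([105, 429, 0]) cube([126, 123, 1712]);


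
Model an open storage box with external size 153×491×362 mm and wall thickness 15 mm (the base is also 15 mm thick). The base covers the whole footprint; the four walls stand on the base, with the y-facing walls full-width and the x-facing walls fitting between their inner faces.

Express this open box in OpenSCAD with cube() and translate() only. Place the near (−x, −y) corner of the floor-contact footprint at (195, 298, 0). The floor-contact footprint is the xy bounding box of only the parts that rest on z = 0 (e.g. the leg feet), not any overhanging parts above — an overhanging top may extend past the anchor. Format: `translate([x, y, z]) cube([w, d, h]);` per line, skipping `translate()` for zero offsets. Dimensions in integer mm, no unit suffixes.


translate([195, 298, 0]) cube([153, 491, 15]);
translate([195, 298, 15]) cube([153, 15, 347]);
translate([195, 774, 15]) cube([153, 15, 347]);
translate([195, 313, 15]) cube([15, 461, 347]);
translate([333, 313, 15]) cube([15, 461, 347]);


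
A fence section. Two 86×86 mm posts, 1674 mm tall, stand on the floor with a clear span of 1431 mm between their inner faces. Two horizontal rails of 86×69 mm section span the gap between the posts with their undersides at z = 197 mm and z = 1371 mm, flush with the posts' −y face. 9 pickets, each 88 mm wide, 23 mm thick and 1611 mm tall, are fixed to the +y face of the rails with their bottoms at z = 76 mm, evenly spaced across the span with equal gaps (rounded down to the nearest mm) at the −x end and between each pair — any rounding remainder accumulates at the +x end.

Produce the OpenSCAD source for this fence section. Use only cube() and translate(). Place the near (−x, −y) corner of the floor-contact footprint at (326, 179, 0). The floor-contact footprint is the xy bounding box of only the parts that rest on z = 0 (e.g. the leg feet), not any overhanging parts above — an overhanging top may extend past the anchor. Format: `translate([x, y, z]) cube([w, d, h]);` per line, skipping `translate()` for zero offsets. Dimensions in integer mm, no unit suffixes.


translate([326, 179, 0]) cube([86, 86, 1674]);
translate([1843, 179, 0]) cube([86, 86, 1674]);
translate([412, 179, 197]) cube([1431, 86, 69]);
translate([412, 179, 1371]) cube([1431, 86, 69]);
translate([475, 265, 76]) cube([88, 23, 1611]);
translate([626, 265, 76]) cube([88, 23, 1611]);
translate([777, 265, 76]) cube([88, 23, 1611]);
translate([928, 265, 76]) cube([88, 23, 1611]);
translate([1079, 265, 76]) cube([88, 23, 1611]);
translate([1230, 265, 76]) cube([88, 23, 1611]);
translate([1381, 265, 76]) cube([88, 23, 1611]);
translate([1532, 265, 76]) cube([88, 23, 1611]);
translate([1683, 265, 76]) cube([88, 23, 1611]);


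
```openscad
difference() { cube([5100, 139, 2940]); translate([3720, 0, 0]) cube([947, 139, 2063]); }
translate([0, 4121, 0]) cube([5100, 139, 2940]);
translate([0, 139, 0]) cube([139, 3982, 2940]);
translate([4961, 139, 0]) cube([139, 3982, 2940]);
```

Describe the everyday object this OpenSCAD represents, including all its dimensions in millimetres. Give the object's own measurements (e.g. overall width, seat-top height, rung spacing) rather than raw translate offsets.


A single room: four walls, each 2940 mm tall and 139 mm thick, enclosing an outside footprint 5100×4260 mm (x × y), no floor or roof. The front and back walls (−y and +y sides) run the full x-width; the side walls fit between their inner faces. A door opening 947 mm wide and 2063 mm tall is cut through the front wall from the floor up, its −x edge 3720 mm from the wall's −x end.


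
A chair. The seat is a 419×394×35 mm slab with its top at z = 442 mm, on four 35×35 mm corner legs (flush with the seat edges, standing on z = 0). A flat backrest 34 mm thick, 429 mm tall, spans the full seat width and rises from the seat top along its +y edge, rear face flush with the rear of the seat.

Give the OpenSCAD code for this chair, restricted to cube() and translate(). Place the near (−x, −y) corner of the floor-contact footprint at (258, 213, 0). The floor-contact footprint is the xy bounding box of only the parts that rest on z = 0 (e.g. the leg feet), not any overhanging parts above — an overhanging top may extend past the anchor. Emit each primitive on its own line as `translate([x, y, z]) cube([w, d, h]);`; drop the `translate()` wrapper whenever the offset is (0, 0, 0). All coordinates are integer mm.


translate([258, 213, 407]) cube([419, 394, 35]);
translate([258, 213, 0]) cube([35, 35, 407]);
translate([642, 213, 0]) cube([35, 35, 407]);
translate([258, 572, 0]) cube([35, 35, 407]);
translate([642, 572, 0]) cube([35, 35, 407]);
translate([258, 573, 442]) cube([419, 34, 429]);


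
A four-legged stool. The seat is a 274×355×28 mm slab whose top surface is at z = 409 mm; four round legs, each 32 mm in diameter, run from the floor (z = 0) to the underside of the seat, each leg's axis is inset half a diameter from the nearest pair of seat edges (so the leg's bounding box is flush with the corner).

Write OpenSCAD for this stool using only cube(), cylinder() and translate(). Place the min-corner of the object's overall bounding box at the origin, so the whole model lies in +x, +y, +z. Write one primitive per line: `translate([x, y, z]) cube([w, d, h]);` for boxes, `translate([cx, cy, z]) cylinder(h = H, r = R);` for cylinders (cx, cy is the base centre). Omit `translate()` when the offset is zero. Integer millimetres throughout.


// leg_h = 409 - 28 = 381
translate([0, 0, 381]) cube([274, 355, 28]);
translate([16, 16, 0]) cylinder(h = 381, r = 16);
translate([258, 16, 0]) cylinder(h = 381, r = 16);
translate([16, 339, 0]) cylinder(h = 381, r = 16);
translate([258, 339, 0]) cylinder(h = 381, r = 16);


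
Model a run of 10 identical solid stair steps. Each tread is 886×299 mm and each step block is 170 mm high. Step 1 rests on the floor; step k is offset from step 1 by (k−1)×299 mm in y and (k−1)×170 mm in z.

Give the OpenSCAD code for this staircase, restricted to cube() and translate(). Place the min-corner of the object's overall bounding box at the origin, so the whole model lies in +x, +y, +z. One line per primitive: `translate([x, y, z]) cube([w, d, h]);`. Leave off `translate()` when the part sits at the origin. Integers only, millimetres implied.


cube([886, 299, 170]);
translate([0, 299, 170]) cube([886, 299, 170]);
translate([0, 598, 340]) cube([886, 299, 170]);
translate([0, 897, 510]) cube([886, 299, 170]);
translate([0, 1196, 680]) cube([886, 299, 170]);
translate([0, 1495, 850]) cube([886, 299, 170]);
translate([0, 1794, 1020]) cube([886, 299, 170]);
translate([0, 2093, 1190]) cube([886, 299, 170]);
translate([0, 2392, 1360]) cube([886, 299, 170]);
translate([0, 2691, 1530]) cube([886, 299, 170]);


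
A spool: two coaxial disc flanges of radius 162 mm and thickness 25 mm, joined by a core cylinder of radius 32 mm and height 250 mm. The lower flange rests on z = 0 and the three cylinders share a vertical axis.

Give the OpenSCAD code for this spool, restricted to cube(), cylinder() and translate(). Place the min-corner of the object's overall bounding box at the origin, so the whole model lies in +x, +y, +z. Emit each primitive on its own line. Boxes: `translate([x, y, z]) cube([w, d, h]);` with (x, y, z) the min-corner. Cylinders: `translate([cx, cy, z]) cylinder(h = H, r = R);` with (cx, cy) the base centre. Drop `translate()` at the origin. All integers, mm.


translate([162, 162, 0]) cylinder(h = 25, r = 162);
translate([162, 162, 25]) cylinder(h = 250, r = 32);
translate([162, 162, 275]) cylinder(h = 25, r = 162);


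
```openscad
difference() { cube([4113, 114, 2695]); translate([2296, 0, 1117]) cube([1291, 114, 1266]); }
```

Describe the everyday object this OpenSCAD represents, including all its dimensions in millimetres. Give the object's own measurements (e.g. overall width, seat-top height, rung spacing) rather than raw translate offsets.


A wall 4113 mm long (x), 114 mm thick (y), 2695 mm tall, with a rectangular window opening cut through it. The opening is 1291 mm wide and 1266 mm tall; its sill is at z = 1117 mm and its near (−x) edge is 2296 mm from the wall's −x end. The opening passes through the full wall thickness.


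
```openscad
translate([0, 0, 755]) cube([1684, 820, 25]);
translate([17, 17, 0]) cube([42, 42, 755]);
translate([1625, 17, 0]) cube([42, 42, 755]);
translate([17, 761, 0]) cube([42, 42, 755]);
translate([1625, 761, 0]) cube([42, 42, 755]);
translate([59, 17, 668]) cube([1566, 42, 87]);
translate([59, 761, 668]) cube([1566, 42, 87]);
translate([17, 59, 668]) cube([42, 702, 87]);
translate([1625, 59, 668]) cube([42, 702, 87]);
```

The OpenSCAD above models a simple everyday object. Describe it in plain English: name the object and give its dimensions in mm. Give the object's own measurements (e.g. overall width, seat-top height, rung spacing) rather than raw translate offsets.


A rectangular dining table. The top is 1684×820×25 mm with its upper surface at z = 780 mm. It stands on four 42×42 mm square legs, each inset 17 mm from the nearest pair of top edges, running from the floor to the underside of the top. Four apron rails, 42 mm thick and 87 mm tall, run between adjacent legs with their top edges flush with the underside of the top and their outer faces flush with the legs' outer faces.


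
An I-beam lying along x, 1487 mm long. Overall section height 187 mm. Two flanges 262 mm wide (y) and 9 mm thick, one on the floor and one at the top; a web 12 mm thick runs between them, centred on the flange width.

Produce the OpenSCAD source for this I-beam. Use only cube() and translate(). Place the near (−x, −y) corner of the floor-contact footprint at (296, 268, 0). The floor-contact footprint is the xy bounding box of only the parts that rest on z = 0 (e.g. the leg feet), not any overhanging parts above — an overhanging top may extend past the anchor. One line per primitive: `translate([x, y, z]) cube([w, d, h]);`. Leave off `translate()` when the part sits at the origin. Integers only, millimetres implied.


translate([296, 268, 0]) cube([1487, 262, 9]);
translate([296, 393, 9]) cube([1487, 12, 169]);
translate([296, 268, 178]) cube([1487, 262, 9]);
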